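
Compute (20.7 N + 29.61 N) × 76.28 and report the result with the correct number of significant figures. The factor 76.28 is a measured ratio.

3.84 × 10^3 N

20.7 N + 29.61 N = 50.31 N; the sum is limited to 1 decimal place (3 s.f.).
Carrying full precision, 50.31 × 76.28 = 3837.6468 N; 76.28 has 4 s.f., so the result keeps min(3, 4) = 3 s.f.
Rounded to 3 significant figures: 3.84 × 10^3 N.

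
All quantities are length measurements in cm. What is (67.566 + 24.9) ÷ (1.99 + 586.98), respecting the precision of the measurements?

1.57 × 10^-1

67.566 + 24.9 = 92.466, limited to 1 d.p. → 3 s.f.; 1.99 + 586.98 = 588.97, limited to 2 d.p. → 5 s.f.
Carrying full precision, 92.466 ÷ 588.97 = 0.156996111856…; keep min(3, 5) = 3 s.f.
Rounded to 3 significant figures: 1.57 × 10^-1.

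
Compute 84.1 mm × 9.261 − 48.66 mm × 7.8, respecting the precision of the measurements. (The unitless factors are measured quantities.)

84.1 × 9.261 = 778.8501 → 779 mm (3 s.f., last digit at the 10^0 place).
48.66 × 7.8 = 379.548 → 3.8 × 10^2 mm (2 s.f., last digit at the 10^1 place).
Difference: 399.3021 mm; keep the coarser place, 10^1.
Result: 4.0 × 10^2 mm.

4.0 × 10^2 mm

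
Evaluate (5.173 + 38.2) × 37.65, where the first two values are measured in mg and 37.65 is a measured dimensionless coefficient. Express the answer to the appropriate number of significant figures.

1.63 × 10^3 mg

5.173 mg + 38.2 mg = 43.373 mg; the sum is limited to 1 decimal place (3 s.f.).
Carrying full precision, 43.373 × 37.65 = 1632.99345 mg; 37.65 has 4 s.f., so the result keeps min(3, 4) = 3 s.f.
Rounded to 3 significant figures: 1.63 × 10^3 mg.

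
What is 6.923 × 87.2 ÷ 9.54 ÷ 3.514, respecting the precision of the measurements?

18.0

6.923 × 87.2 ÷ 9.54 ÷ 3.514 = 18.0078010808…
Multiplication/division keeps the fewest significant figures: 6.923 → 4 s.f., 87.2 → 3 s.f., 9.54 → 3 s.f., 3.514 → 4 s.f.; limit is 3.
Rounded to 3 significant figures: 18.0.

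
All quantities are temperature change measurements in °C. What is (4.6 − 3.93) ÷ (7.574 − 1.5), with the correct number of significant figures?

0.1

4.6 − 3.93 = 0.67, limited to 1 d.p. → 1 s.f.; 7.574 − 1.5 = 6.074, limited to 1 d.p. → 2 s.f.
Carrying full precision, 0.67 ÷ 6.074 = 0.110306223247…; keep min(1, 2) = 1 s.f.
Rounded to 1 significant figure: 0.1.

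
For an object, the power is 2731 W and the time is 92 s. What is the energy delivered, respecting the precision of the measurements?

2.5 × 10⁵ J

energy delivered = 2731 W × 92 s = 251252 J.
2731 has 4 significant figures; 92 has 2.
Division/multiplication keeps the fewest: 2 significant figures.
Rounded: 2.5 × 10⁵ J.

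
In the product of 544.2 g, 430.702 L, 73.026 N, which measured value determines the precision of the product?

544.2 g

544.2 g → 4 s.f.; 430.702 L → 6 s.f.; 73.026 N → 5 s.f.
The fewest is 4 significant figures, from 544.2 g.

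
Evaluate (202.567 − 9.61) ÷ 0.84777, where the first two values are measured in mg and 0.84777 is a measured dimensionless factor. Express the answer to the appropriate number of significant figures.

227.61 mg

202.567 mg − 9.61 mg = 192.957 mg; the difference is limited to 2 decimal places (5 s.f.).
Carrying full precision, 192.957 ÷ 0.84777 = 227.605364663… mg; 0.84777 has 5 s.f., so the result keeps min(5, 5) = 5 s.f.
Rounded to 5 significant figures: 227.61 mg.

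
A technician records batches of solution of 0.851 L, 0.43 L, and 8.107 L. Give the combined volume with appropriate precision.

9.39 L

0.851 L + 0.43 L + 8.107 L = 9.388 L.
Addition/subtraction keeps the fewest decimal places: 0.851 → 3 decimal places, 0.43 → 2 decimal places, 8.107 → 3 decimal places; limit is 2.
Rounded to 2 decimal places: 9.39 L.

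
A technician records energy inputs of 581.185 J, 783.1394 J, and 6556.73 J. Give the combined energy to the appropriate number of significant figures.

7921.05 J

581.185 J + 783.1394 J + 6556.73 J = 7921.0544 J.
Addition/subtraction keeps the fewest decimal places: 581.185 → 3 decimal places, 783.1394 → 4 decimal places, 6556.73 → 2 decimal places; limit is 2.
Rounded to 2 decimal places: 7921.05 J.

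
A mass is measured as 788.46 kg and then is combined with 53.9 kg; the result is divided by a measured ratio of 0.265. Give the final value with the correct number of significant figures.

788.46 kg + 53.9 kg = 842.36 kg; the sum is limited to 1 decimal place (4 s.f.).
Carrying full precision, 842.36 ÷ 0.265 = 3178.71698113… kg; 0.265 has 3 s.f., so the result keeps min(4, 3) = 3 s.f.
Rounded to 3 significant figures: 3.18 × 10^3 kg.

3.18 × 10^3 kg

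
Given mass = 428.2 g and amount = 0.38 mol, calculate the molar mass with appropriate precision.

molar mass = 428.2 g ÷ 0.38 mol = 1126.84210526… g/mol.
428.2 has 4 significant figures; 0.38 has 2.
Division/multiplication keeps the fewest: 2 significant figures.
Rounded: 1.1 × 10^3 g/mol.

1.1 × 10^3 g/mol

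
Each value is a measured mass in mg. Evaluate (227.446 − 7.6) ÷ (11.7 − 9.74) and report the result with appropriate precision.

227.446 − 7.6 = 219.846, limited to 1 d.p. → 4 s.f.; 11.7 − 9.74 = 1.96, limited to 1 d.p. → 2 s.f.
Carrying full precision, 219.846 ÷ 1.96 = 112.166326531…; keep min(4, 2) = 2 s.f.
Rounded to 2 significant figures: 1.1 × 10².

1.1 × 10²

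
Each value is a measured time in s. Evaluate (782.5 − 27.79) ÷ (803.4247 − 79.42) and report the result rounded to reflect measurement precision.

782.5 − 27.79 = 754.71, limited to 1 d.p. → 4 s.f.; 803.4247 − 79.42 = 724.0047, limited to 2 d.p. → 5 s.f.
Carrying full precision, 754.71 ÷ 724.0047 = 1.04241036004…; keep min(4, 5) = 4 s.f.
Rounded to 4 significant figures: 1.042.

1.042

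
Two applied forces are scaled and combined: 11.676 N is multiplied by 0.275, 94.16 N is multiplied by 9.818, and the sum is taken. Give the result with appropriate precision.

927.7 N

11.676 × 0.275 = 3.2109 → 3.21 N (3 s.f., last digit at the 10^-2 place).
94.16 × 9.818 = 924.46288 → 924.5 N (4 s.f., last digit at the 10^-1 place).
Sum: 927.67378 N; keep the coarser place, 10^-1.
Result: 927.7 N.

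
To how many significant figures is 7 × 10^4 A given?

1

7 × 10^4: in scientific notation every digit of the coefficient is significant.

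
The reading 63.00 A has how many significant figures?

63.00: trailing zeros after a decimal point are significant.

4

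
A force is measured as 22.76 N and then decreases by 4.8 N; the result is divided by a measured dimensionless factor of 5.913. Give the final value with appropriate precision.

3.04 N

22.76 N − 4.8 N = 17.96 N; the difference is limited to 1 decimal place (3 s.f.).
Carrying full precision, 17.96 ÷ 5.913 = 3.03737527482… N; 5.913 has 4 s.f., so the result keeps min(3, 4) = 3 s.f.
Rounded to 3 significant figures: 3.04 N.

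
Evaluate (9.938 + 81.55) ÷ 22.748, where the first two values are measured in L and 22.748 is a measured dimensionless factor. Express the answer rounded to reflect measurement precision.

9.938 L + 81.55 L = 91.488 L; the sum is limited to 2 decimal places (4 s.f.).
Carrying full precision, 91.488 ÷ 22.748 = 4.02180411465… L; 22.748 has 5 s.f., so the result keeps min(4, 5) = 4 s.f.
Rounded to 4 significant figures: 4.022 L.

4.022 L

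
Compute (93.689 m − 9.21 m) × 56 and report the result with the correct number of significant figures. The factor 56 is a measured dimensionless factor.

4.7 × 10^3 m

93.689 m − 9.21 m = 84.479 m; the difference is limited to 2 decimal places (4 s.f.).
Carrying full precision, 84.479 × 56 = 4730.824 m; 56 has 2 s.f., so the result keeps min(4, 2) = 2 s.f.
Rounded to 2 significant figures: 4.7 × 10^3 m.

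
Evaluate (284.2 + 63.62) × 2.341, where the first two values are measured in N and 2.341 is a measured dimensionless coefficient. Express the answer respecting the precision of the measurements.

284.2 N + 63.62 N = 347.82 N; the sum is limited to 1 decimal place (4 s.f.).
Carrying full precision, 347.82 × 2.341 = 814.24662 N; 2.341 has 4 s.f., so the result keeps min(4, 4) = 4 s.f.
Rounded to 4 significant figures: 814.2 N.

814.2 N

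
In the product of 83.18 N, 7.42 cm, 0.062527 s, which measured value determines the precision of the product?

83.18 N → 4 s.f.; 7.42 cm → 3 s.f.; 0.062527 s → 5 s.f.
The fewest is 3 significant figures, from 7.42 cm.

7.42 cm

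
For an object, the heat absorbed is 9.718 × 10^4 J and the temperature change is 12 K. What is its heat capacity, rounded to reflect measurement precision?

heat capacity = 9.718 × 10^4 J ÷ 12 K = 8098.33333333… J/K.
9.718 × 10^4 has 4 significant figures; 12 has 2.
Division/multiplication keeps the fewest: 2 significant figures.
Rounded: 8.1 × 10^3 J/K.

8.1 × 10^3 J/K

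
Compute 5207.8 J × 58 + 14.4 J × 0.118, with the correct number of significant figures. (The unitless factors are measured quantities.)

5207.8 × 58 = 302052.4 → 3.0 × 10^5 J (2 s.f., last digit at the 10^4 place).
14.4 × 0.118 = 1.6992 → 1.70 J (3 s.f., last digit at the 10^-2 place).
Sum: 302054.0992 J; keep the coarser place, 10^4.
Result: 3.0 × 10^5 J.

3.0 × 10^5 J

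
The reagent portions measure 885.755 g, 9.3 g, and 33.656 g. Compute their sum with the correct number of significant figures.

928.7 g

885.755 g + 9.3 g + 33.656 g = 928.711 g.
Addition/subtraction keeps the fewest decimal places: 885.755 → 3 decimal places, 9.3 → 1 decimal place, 33.656 → 3 decimal places; limit is 1.
Rounded to 1 decimal place: 928.7 g.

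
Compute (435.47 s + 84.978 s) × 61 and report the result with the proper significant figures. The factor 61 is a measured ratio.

435.47 s + 84.978 s = 520.448 s; the sum is limited to 2 decimal places (5 s.f.).
Carrying full precision, 520.448 × 61 = 31747.328 s; 61 has 2 s.f., so the result keeps min(5, 2) = 2 s.f.
Rounded to 2 significant figures: 3.2 × 10^4 s.

3.2 × 10^4 s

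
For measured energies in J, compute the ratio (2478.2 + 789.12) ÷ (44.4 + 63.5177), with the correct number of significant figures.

30.28

2478.2 + 789.12 = 3267.32, limited to 1 d.p. → 5 s.f.; 44.4 + 63.5177 = 107.9177, limited to 1 d.p. → 4 s.f.
Carrying full precision, 3267.32 ÷ 107.9177 = 30.2760344225…; keep min(5, 4) = 4 s.f.
Rounded to 4 significant figures: 30.28.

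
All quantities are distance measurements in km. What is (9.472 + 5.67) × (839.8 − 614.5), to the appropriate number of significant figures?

3.411 × 10³ km²

9.472 + 5.67 = 15.142, limited to 2 d.p. → 4 s.f.; 839.8 − 614.5 = 225.3, limited to 1 d.p. → 4 s.f.
Carrying full precision, 15.142 × 225.3 = 3411.4926; keep min(4, 4) = 4 s.f.
Rounded to 4 significant figures: 3.411 × 10³ km².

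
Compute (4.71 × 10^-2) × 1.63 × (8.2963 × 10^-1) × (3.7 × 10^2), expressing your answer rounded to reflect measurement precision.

24

(4.71 × 10^-2) × 1.63 × (8.2963 × 10^-1) × (3.7 × 10^2) = 23.5664780763
Multiplication/division keeps the fewest significant figures: 4.71 × 10^-2 → 3 s.f., 1.63 → 3 s.f., 8.2963 × 10^-1 → 5 s.f., 3.7 × 10^2 → 2 s.f.; limit is 2.
Rounded to 2 significant figures: 24.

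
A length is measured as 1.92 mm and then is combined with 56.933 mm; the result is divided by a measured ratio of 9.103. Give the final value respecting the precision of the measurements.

1.92 mm + 56.933 mm = 58.853 mm; the sum is limited to 2 decimal places (4 s.f.).
Carrying full precision, 58.853 ÷ 9.103 = 6.46523124245… mm; 9.103 has 4 s.f., so the result keeps min(4, 4) = 4 s.f.
Rounded to 4 significant figures: 6.465 mm.

6.465 mm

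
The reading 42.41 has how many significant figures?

42.41: every digit is nonzero and significant.

4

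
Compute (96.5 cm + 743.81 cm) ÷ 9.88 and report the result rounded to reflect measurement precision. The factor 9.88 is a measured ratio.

96.5 cm + 743.81 cm = 840.31 cm; the sum is limited to 1 decimal place (4 s.f.).
Carrying full precision, 840.31 ÷ 9.88 = 85.0516194332… cm; 9.88 has 3 s.f., so the result keeps min(4, 3) = 3 s.f.
Rounded to 3 significant figures: 85.1 cm.

85.1 cm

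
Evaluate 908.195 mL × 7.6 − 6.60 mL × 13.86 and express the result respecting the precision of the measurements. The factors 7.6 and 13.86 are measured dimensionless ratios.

6.8 × 10^3 mL

908.195 × 7.6 = 6902.282 → 6.9 × 10^3 mL (2 s.f., last digit at the 10^2 place).
6.60 × 13.86 = 91.476 → 91.5 mL (3 s.f., last digit at the 10^-1 place).
Difference: 6810.806 mL; keep the coarser place, 10^2.
Result: 6.8 × 10^3 mL.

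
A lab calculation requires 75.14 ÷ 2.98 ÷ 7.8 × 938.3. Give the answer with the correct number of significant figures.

3.0 × 10³

75.14 ÷ 2.98 ÷ 7.8 × 938.3 = 3033.20693512…
Multiplication/division keeps the fewest significant figures: 75.14 → 4 s.f., 2.98 → 3 s.f., 7.8 → 2 s.f., 938.3 → 4 s.f.; limit is 2.
Rounded to 2 significant figures: 3.0 × 10³.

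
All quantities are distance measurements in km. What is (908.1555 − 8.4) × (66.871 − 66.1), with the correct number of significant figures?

908.1555 − 8.4 = 899.7555, limited to 1 d.p. → 4 s.f.; 66.871 − 66.1 = 0.771, limited to 1 d.p. → 1 s.f.
Carrying full precision, 899.7555 × 0.771 = 693.7114905; keep min(4, 1) = 1 s.f.
Rounded to 1 significant figure: 7 × 10² km².

7 × 10² km²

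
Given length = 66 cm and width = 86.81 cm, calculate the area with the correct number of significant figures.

5.7 × 10³ cm²

area = 66 cm × 86.81 cm = 5729.46 cm².
66 has 2 significant figures; 86.81 has 4.
Division/multiplication keeps the fewest: 2 significant figures.
Rounded: 5.7 × 10³ cm².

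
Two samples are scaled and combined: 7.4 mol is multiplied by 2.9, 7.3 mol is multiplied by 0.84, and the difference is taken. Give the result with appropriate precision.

7.4 × 2.9 = 21.46 → 21 mol (2 s.f., last digit at the 10^0 place).
7.3 × 0.84 = 6.132 → 6.1 mol (2 s.f., last digit at the 10^-1 place).
Difference: 15.328 mol; keep the coarser place, 10^0.
Result: 15 mol.

15 mol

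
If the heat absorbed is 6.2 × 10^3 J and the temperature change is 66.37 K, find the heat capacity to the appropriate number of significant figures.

heat capacity = 6.2 × 10^3 J ÷ 66.37 K = 93.4156998644… J/K.
6.2 × 10^3 has 2 significant figures; 66.37 has 4.
Division/multiplication keeps the fewest: 2 significant figures.
Rounded: 93 J/K.

93 J/K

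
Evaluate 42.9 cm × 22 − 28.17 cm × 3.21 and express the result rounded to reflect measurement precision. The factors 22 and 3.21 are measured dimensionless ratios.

8.5 × 10² cm

42.9 × 22 = 943.8 → 9.4 × 10² cm (2 s.f., last digit at the 10^1 place).
28.17 × 3.21 = 90.4257 → 90.4 cm (3 s.f., last digit at the 10^-1 place).
Difference: 853.3743 cm; keep the coarser place, 10^1.
Result: 8.5 × 10² cm.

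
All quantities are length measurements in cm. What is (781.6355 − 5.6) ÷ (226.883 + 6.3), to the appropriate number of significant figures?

3.328

781.6355 − 5.6 = 776.0355, limited to 1 d.p. → 4 s.f.; 226.883 + 6.3 = 233.183, limited to 1 d.p. → 4 s.f.
Carrying full precision, 776.0355 ÷ 233.183 = 3.32801061827…; keep min(4, 4) = 4 s.f.
Rounded to 4 significant figures: 3.328.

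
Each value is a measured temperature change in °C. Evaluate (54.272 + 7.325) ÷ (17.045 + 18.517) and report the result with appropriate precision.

54.272 + 7.325 = 61.597, limited to 3 d.p. → 5 s.f.; 17.045 + 18.517 = 35.562, limited to 3 d.p. → 5 s.f.
Carrying full precision, 61.597 ÷ 35.562 = 1.73210168157…; keep min(5, 5) = 5 s.f.
Rounded to 5 significant figures: 1.7321.

1.7321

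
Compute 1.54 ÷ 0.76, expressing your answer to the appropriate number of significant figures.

2.0

1.54 ÷ 0.76 = 2.02631578947…
Multiplication/division keeps the fewest significant figures: 1.54 → 3 s.f., 0.76 → 2 s.f.; limit is 2.
Rounded to 2 significant figures: 2.0.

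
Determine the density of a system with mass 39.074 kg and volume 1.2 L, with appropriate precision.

density = 39.074 kg ÷ 1.2 L = 32.5616666667… kg/L.
39.074 has 5 significant figures; 1.2 has 2.
Division/multiplication keeps the fewest: 2 significant figures.
Rounded: 33 kg/L.

33 kg/L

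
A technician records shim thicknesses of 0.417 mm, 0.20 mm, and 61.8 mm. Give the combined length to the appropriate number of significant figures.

0.417 mm + 0.20 mm + 61.8 mm = 62.417 mm.
Addition/subtraction keeps the fewest decimal places: 0.417 → 3 decimal places, 0.20 → 2 decimal places, 61.8 → 1 decimal place; limit is 1.
Rounded to 1 decimal place: 62.4 mm.

62.4 mm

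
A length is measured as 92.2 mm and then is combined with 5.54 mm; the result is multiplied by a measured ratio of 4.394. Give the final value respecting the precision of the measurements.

92.2 mm + 5.54 mm = 97.74 mm; the sum is limited to 1 decimal place (3 s.f.).
Carrying full precision, 97.74 × 4.394 = 429.46956 mm; 4.394 has 4 s.f., so the result keeps min(3, 4) = 3 s.f.
Rounded to 3 significant figures: 429 mm.

429 mm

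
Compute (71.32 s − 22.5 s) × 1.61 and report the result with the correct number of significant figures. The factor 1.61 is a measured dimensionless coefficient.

78.6 s

71.32 s − 22.5 s = 48.82 s; the difference is limited to 1 decimal place (3 s.f.).
Carrying full precision, 48.82 × 1.61 = 78.6002 s; 1.61 has 3 s.f., so the result keeps min(3, 3) = 3 s.f.
Rounded to 3 significant figures: 78.6 s.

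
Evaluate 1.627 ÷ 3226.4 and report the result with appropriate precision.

5.043 × 10^-4

1.627 ÷ 3226.4 = 0.000504277212993…
Multiplication/division keeps the fewest significant figures: 1.627 → 4 s.f., 3226.4 → 5 s.f.; limit is 4.
Rounded to 4 significant figures: 5.043 × 10^-4.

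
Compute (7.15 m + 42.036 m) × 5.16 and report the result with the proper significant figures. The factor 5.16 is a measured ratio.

7.15 m + 42.036 m = 49.186 m; the sum is limited to 2 decimal places (4 s.f.).
Carrying full precision, 49.186 × 5.16 = 253.79976 m; 5.16 has 3 s.f., so the result keeps min(4, 3) = 3 s.f.
Rounded to 3 significant figures: 254 m.

254 m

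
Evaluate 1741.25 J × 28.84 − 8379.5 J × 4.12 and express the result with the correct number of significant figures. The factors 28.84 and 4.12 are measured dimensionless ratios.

1741.25 × 28.84 = 50217.65 → 5.022 × 10⁴ J (4 s.f., last digit at the 10^1 place).
8379.5 × 4.12 = 34523.54 → 3.45 × 10⁴ J (3 s.f., last digit at the 10^2 place).
Difference: 15694.11 J; keep the coarser place, 10^2.
Result: 1.57 × 10⁴ J.

1.57 × 10⁴ J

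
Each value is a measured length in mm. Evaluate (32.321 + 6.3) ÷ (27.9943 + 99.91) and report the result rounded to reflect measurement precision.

0.302

32.321 + 6.3 = 38.621, limited to 1 d.p. → 3 s.f.; 27.9943 + 99.91 = 127.9043, limited to 2 d.p. → 5 s.f.
Carrying full precision, 38.621 ÷ 127.9043 = 0.301952319039…; keep min(3, 5) = 3 s.f.
Rounded to 3 significant figures: 0.302.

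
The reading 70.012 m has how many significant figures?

70.012: zeros between nonzero digits are significant.

5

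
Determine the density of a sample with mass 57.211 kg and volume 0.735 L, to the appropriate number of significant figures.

77.8 kg/L

density = 57.211 kg ÷ 0.735 L = 77.8380952381… kg/L.
57.211 has 5 significant figures; 0.735 has 3.
Division/multiplication keeps the fewest: 3 significant figures.
Rounded: 77.8 kg/L.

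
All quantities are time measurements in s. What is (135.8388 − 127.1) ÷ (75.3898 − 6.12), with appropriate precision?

135.8388 − 127.1 = 8.7388, limited to 1 d.p. → 2 s.f.; 75.3898 − 6.12 = 69.2698, limited to 2 d.p. → 4 s.f.
Carrying full precision, 8.7388 ÷ 69.2698 = 0.126155987169…; keep min(2, 4) = 2 s.f.
Rounded to 2 significant figures: 0.13.

0.13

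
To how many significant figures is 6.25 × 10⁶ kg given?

6.25 × 10⁶: in scientific notation every digit of the coefficient is significant.

3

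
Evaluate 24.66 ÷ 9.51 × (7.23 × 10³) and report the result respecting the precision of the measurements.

24.66 ÷ 9.51 × (7.23 × 10³) = 18747.8233438…
Multiplication/division keeps the fewest significant figures: 24.66 → 4 s.f., 9.51 → 3 s.f., 7.23 × 10³ → 3 s.f.; limit is 3.
Rounded to 3 significant figures: 1.87 × 10⁴.

1.87 × 10⁴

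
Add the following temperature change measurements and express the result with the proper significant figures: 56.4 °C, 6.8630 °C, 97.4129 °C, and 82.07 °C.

56.4 °C + 6.8630 °C + 97.4129 °C + 82.07 °C = 242.7459 °C.
Addition/subtraction keeps the fewest decimal places: 56.4 → 1 decimal place, 6.8630 → 4 decimal places, 97.4129 → 4 decimal places, 82.07 → 2 decimal places; limit is 1.
Rounded to 1 decimal place: 2.427 × 10² °C.

2.427 × 10² °C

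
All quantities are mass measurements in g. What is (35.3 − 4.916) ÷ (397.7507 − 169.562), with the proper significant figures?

0.133

35.3 − 4.916 = 30.384, limited to 1 d.p. → 3 s.f.; 397.7507 − 169.562 = 228.1887, limited to 3 d.p. → 6 s.f.
Carrying full precision, 30.384 ÷ 228.1887 = 0.133152956303…; keep min(3, 6) = 3 s.f.
Rounded to 3 significant figures: 0.133.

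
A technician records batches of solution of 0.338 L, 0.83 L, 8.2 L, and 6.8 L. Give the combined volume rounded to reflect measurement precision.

0.338 L + 0.83 L + 8.2 L + 6.8 L = 16.168 L.
Addition/subtraction keeps the fewest decimal places: 0.338 → 3 decimal places, 0.83 → 2 decimal places, 8.2 → 1 decimal place, 6.8 → 1 decimal place; limit is 1.
Rounded to 1 decimal place: 16.2 L.

16.2 L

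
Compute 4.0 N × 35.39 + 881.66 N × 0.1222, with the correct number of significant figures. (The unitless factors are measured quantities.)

2.5 × 10^2 N

4.0 × 35.39 = 141.56 → 1.4 × 10^2 N (2 s.f., last digit at the 10^1 place).
881.66 × 0.1222 = 107.738852 → 107.7 N (4 s.f., last digit at the 10^-1 place).
Sum: 249.298852 N; keep the coarser place, 10^1.
Result: 2.5 × 10^2 N.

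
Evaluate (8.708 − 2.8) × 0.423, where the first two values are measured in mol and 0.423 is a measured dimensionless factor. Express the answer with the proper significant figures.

8.708 mol − 2.8 mol = 5.908 mol; the difference is limited to 1 decimal place (2 s.f.).
Carrying full precision, 5.908 × 0.423 = 2.499084 mol; 0.423 has 3 s.f., so the result keeps min(2, 3) = 2 s.f.
Rounded to 2 significant figures: 2.5 mol.

2.5 mol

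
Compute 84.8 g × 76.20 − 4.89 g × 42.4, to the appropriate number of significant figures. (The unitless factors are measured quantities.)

84.8 × 76.20 = 6461.76 → 6.46 × 10^3 g (3 s.f., last digit at the 10^1 place).
4.89 × 42.4 = 207.336 → 207 g (3 s.f., last digit at the 10^0 place).
Difference: 6254.424 g; keep the coarser place, 10^1.
Result: 6.25 × 10^3 g.

6.25 × 10^3 g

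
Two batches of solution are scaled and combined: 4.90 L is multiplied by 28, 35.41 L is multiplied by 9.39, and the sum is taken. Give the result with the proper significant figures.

4.90 × 28 = 137.2 → 1.4 × 10^2 L (2 s.f., last digit at the 10^1 place).
35.41 × 9.39 = 332.4999 → 332 L (3 s.f., last digit at the 10^0 place).
Sum: 469.6999 L; keep the coarser place, 10^1.
Result: 4.7 × 10^2 L.

4.7 × 10^2 L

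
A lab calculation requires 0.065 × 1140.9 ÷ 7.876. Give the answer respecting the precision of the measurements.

0.065 × 1140.9 ÷ 7.876 = 9.4157567293…
Multiplication/division keeps the fewest significant figures: 0.065 → 2 s.f., 1140.9 → 5 s.f., 7.876 → 4 s.f.; limit is 2.
Rounded to 2 significant figures: 9.4.

9.4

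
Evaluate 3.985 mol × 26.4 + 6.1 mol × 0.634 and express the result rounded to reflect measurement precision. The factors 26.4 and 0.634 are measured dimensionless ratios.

109 mol

3.985 × 26.4 = 105.204 → 105 mol (3 s.f., last digit at the 10^0 place).
6.1 × 0.634 = 3.8674 → 3.9 mol (2 s.f., last digit at the 10^-1 place).
Sum: 109.0714 mol; keep the coarser place, 10^0.
Result: 109 mol.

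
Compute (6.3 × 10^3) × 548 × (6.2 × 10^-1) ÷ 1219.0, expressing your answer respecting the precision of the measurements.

(6.3 × 10^3) × 548 × (6.2 × 10^-1) ÷ 1219.0 = 1755.93765381…
Multiplication/division keeps the fewest significant figures: 6.3 × 10^3 → 2 s.f., 548 → 3 s.f., 6.2 × 10^-1 → 2 s.f., 1219.0 → 5 s.f.; limit is 2.
Rounded to 2 significant figures: 1.8 × 10^3.

1.8 × 10^3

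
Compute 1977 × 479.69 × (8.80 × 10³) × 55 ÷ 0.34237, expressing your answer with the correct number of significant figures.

1977 × 479.69 × (8.80 × 10³) × 55 ÷ 0.34237 = 1.34065487899 × 10^12…
Multiplication/division keeps the fewest significant figures: 1977 → 4 s.f., 479.69 → 5 s.f., 8.80 × 10³ → 3 s.f., 55 → 2 s.f., 0.34237 → 5 s.f.; limit is 2.
Rounded to 2 significant figures: 1.3 × 10¹².

1.3 × 10¹²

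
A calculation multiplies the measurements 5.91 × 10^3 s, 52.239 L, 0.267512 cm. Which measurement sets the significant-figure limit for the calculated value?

5.91 × 10^3 s → 3 s.f.; 52.239 L → 5 s.f.; 0.267512 cm → 6 s.f.
The fewest is 3 significant figures, from 5.91 × 10^3 s.

5.91 × 10^3 s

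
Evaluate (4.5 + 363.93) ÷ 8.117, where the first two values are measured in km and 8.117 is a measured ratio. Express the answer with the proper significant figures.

45.39 km

4.5 km + 363.93 km = 368.43 km; the sum is limited to 1 decimal place (4 s.f.).
Carrying full precision, 368.43 ÷ 8.117 = 45.3899223851… km; 8.117 has 4 s.f., so the result keeps min(4, 4) = 4 s.f.
Rounded to 4 significant figures: 45.39 km.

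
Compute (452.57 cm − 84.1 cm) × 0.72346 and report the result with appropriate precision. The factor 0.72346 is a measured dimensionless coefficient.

266.6 cm

452.57 cm − 84.1 cm = 368.47 cm; the difference is limited to 1 decimal place (4 s.f.).
Carrying full precision, 368.47 × 0.72346 = 266.5733062 cm; 0.72346 has 5 s.f., so the result keeps min(4, 5) = 4 s.f.
Rounded to 4 significant figures: 266.6 cm.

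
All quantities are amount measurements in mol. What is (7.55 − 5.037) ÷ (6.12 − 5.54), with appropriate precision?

7.55 − 5.037 = 2.513, limited to 2 d.p. → 3 s.f.; 6.12 − 5.54 = 0.58, limited to 2 d.p. → 2 s.f.
Carrying full precision, 2.513 ÷ 0.58 = 4.33275862069…; keep min(3, 2) = 2 s.f.
Rounded to 2 significant figures: 4.3.

4.3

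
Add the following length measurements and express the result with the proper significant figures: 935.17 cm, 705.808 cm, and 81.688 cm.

1722.67 cm

935.17 cm + 705.808 cm + 81.688 cm = 1722.666 cm.
Addition/subtraction keeps the fewest decimal places: 935.17 → 2 decimal places, 705.808 → 3 decimal places, 81.688 → 3 decimal places; limit is 2.
Rounded to 2 decimal places: 1722.67 cm.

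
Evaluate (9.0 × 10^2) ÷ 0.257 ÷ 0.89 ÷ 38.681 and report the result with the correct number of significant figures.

(9.0 × 10^2) ÷ 0.257 ÷ 0.89 ÷ 38.681 = 101.723591767…
Multiplication/division keeps the fewest significant figures: 9.0 × 10^2 → 2 s.f., 0.257 → 3 s.f., 0.89 → 2 s.f., 38.681 → 5 s.f.; limit is 2.
Rounded to 2 significant figures: 1.0 × 10^2.

1.0 × 10^2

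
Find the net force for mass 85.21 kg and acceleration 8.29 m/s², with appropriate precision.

706 N

net force = 85.21 kg × 8.29 m/s² = 706.3909 N.
85.21 has 4 significant figures; 8.29 has 3.
Division/multiplication keeps the fewest: 3 significant figures.
Rounded: 706 N.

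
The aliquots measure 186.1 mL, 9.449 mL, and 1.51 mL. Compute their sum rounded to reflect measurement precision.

186.1 mL + 9.449 mL + 1.51 mL = 197.059 mL.
Addition/subtraction keeps the fewest decimal places: 186.1 → 1 decimal place, 9.449 → 3 decimal places, 1.51 → 2 decimal places; limit is 1.
Rounded to 1 decimal place: 197.1 mL.

197.1 mL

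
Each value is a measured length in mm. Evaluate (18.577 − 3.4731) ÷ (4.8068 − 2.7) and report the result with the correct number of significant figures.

7.2

18.577 − 3.4731 = 15.1039, limited to 3 d.p. → 5 s.f.; 4.8068 − 2.7 = 2.1068, limited to 1 d.p. → 2 s.f.
Carrying full precision, 15.1039 ÷ 2.1068 = 7.1691190431…; keep min(5, 2) = 2 s.f.
Rounded to 2 significant figures: 7.2.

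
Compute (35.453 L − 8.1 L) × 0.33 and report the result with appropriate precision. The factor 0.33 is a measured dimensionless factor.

35.453 L − 8.1 L = 27.353 L; the difference is limited to 1 decimal place (3 s.f.).
Carrying full precision, 27.353 × 0.33 = 9.02649 L; 0.33 has 2 s.f., so the result keeps min(3, 2) = 2 s.f.
Rounded to 2 significant figures: 9.0 L.

9.0 L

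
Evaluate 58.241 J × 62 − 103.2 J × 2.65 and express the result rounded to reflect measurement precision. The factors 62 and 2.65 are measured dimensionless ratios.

58.241 × 62 = 3610.942 → 3.6 × 10³ J (2 s.f., last digit at the 10^2 place).
103.2 × 2.65 = 273.48 → 273 J (3 s.f., last digit at the 10^0 place).
Difference: 3337.462 J; keep the coarser place, 10^2.
Result: 3.3 × 10³ J.

3.3 × 10³ J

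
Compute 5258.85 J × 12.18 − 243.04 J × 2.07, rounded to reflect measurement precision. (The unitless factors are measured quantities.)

5258.85 × 12.18 = 64052.793 → 6.405 × 10^4 J (4 s.f., last digit at the 10^1 place).
243.04 × 2.07 = 503.0928 → 503 J (3 s.f., last digit at the 10^0 place).
Difference: 63549.7002 J; keep the coarser place, 10^1.
Result: 6.355 × 10^4 J.

6.355 × 10^4 J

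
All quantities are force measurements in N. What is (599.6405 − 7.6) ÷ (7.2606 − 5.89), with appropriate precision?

599.6405 − 7.6 = 592.0405, limited to 1 d.p. → 4 s.f.; 7.2606 − 5.89 = 1.3706, limited to 2 d.p. → 3 s.f.
Carrying full precision, 592.0405 ÷ 1.3706 = 431.957172041…; keep min(4, 3) = 3 s.f.
Rounded to 3 significant figures: 432.

432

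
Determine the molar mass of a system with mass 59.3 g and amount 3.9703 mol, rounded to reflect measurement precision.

molar mass = 59.3 g ÷ 3.9703 mol = 14.9358990504… g/mol.
59.3 has 3 significant figures; 3.9703 has 5.
Division/multiplication keeps the fewest: 3 significant figures.
Rounded: 14.9 g/mol.

14.9 g/mol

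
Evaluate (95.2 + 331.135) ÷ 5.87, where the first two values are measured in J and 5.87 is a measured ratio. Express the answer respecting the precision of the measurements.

72.6 J

95.2 J + 331.135 J = 426.335 J; the sum is limited to 1 decimal place (4 s.f.).
Carrying full precision, 426.335 ÷ 5.87 = 72.629471891… J; 5.87 has 3 s.f., so the result keeps min(4, 3) = 3 s.f.
Rounded to 3 significant figures: 72.6 J.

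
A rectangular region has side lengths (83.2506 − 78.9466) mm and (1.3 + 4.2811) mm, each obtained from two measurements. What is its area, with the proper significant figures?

24 mm²

83.2506 − 78.9466 = 4.3040, limited to 4 d.p. → 5 s.f.; 1.3 + 4.2811 = 5.5811, limited to 1 d.p. → 2 s.f.
Carrying full precision, 4.3040 × 5.5811 = 24.0210544; keep min(5, 2) = 2 s.f.
Rounded to 2 significant figures: 24 mm².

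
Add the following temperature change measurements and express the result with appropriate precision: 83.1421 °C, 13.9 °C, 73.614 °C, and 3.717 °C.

174.4 °C

83.1421 °C + 13.9 °C + 73.614 °C + 3.717 °C = 174.3731 °C.
Addition/subtraction keeps the fewest decimal places: 83.1421 → 4 decimal places, 13.9 → 1 decimal place, 73.614 → 3 decimal places, 3.717 → 3 decimal places; limit is 1.
Rounded to 1 decimal place: 174.4 °C.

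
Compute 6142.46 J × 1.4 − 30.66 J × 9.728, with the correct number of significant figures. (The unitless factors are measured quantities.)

6142.46 × 1.4 = 8599.444 → 8.6 × 10^3 J (2 s.f., last digit at the 10^2 place).
30.66 × 9.728 = 298.26048 → 298.3 J (4 s.f., last digit at the 10^-1 place).
Difference: 8301.18352 J; keep the coarser place, 10^2.
Result: 8.3 × 10^3 J.

8.3 × 10^3 J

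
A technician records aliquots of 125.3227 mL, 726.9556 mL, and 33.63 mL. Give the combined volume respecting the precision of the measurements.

885.91 mL

125.3227 mL + 726.9556 mL + 33.63 mL = 885.9083 mL.
Addition/subtraction keeps the fewest decimal places: 125.3227 → 4 decimal places, 726.9556 → 4 decimal places, 33.63 → 2 decimal places; limit is 2.
Rounded to 2 decimal places: 885.91 mL.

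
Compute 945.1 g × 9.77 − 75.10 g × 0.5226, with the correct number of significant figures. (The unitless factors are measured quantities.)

9.19 × 10³ g

945.1 × 9.77 = 9233.627 → 9.23 × 10³ g (3 s.f., last digit at the 10^1 place).
75.10 × 0.5226 = 39.24726 → 39.25 g (4 s.f., last digit at the 10^-2 place).
Difference: 9194.37974 g; keep the coarser place, 10^1.
Result: 9.19 × 10³ g.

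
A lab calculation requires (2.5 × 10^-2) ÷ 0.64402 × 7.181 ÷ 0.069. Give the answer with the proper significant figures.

(2.5 × 10^-2) ÷ 0.64402 × 7.181 ÷ 0.069 = 4.03995465079…
Multiplication/division keeps the fewest significant figures: 2.5 × 10^-2 → 2 s.f., 0.64402 → 5 s.f., 7.181 → 4 s.f., 0.069 → 2 s.f.; limit is 2.
Rounded to 2 significant figures: 4.0.

4.0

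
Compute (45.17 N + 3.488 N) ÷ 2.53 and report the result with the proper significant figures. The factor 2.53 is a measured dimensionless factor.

19.2 N

45.17 N + 3.488 N = 48.658 N; the sum is limited to 2 decimal places (4 s.f.).
Carrying full precision, 48.658 ÷ 2.53 = 19.2324110672… N; 2.53 has 3 s.f., so the result keeps min(4, 3) = 3 s.f.
Rounded to 3 significant figures: 19.2 N.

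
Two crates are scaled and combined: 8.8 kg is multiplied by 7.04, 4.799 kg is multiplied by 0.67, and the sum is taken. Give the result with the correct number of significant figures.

8.8 × 7.04 = 61.952 → 62 kg (2 s.f., last digit at the 10^0 place).
4.799 × 0.67 = 3.21533 → 3.2 kg (2 s.f., last digit at the 10^-1 place).
Sum: 65.16733 kg; keep the coarser place, 10^0.
Result: 65 kg.

65 kg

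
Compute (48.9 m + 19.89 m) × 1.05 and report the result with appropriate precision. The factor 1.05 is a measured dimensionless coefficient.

48.9 m + 19.89 m = 68.79 m; the sum is limited to 1 decimal place (3 s.f.).
Carrying full precision, 68.79 × 1.05 = 72.2295 m; 1.05 has 3 s.f., so the result keeps min(3, 3) = 3 s.f.
Rounded to 3 significant figures: 72.2 m.

72.2 m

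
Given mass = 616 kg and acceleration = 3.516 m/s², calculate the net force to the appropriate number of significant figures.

net force = 616 kg × 3.516 m/s² = 2165.856 N.
616 has 3 significant figures; 3.516 has 4.
Division/multiplication keeps the fewest: 3 significant figures.
Rounded: 2.17 × 10^3 N.

2.17 × 10^3 N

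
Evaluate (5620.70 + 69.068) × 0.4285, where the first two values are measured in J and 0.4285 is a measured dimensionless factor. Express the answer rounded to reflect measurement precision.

5620.70 J + 69.068 J = 5689.768 J; the sum is limited to 2 decimal places (6 s.f.).
Carrying full precision, 5689.768 × 0.4285 = 2438.065588 J; 0.4285 has 4 s.f., so the result keeps min(6, 4) = 4 s.f.
Rounded to 4 significant figures: 2.438 × 10^3 J.

2.438 × 10^3 J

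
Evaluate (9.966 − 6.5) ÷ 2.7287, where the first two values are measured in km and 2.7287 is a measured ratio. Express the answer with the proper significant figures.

1.3 km

9.966 km − 6.5 km = 3.466 km; the difference is limited to 1 decimal place (2 s.f.).
Carrying full precision, 3.466 ÷ 2.7287 = 1.27020192766… km; 2.7287 has 5 s.f., so the result keeps min(2, 5) = 2 s.f.
Rounded to 2 significant figures: 1.3 km.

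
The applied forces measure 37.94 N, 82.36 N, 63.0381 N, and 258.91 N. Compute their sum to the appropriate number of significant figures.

37.94 N + 82.36 N + 63.0381 N + 258.91 N = 442.2481 N.
Addition/subtraction keeps the fewest decimal places: 37.94 → 2 decimal places, 82.36 → 2 decimal places, 63.0381 → 4 decimal places, 258.91 → 2 decimal places; limit is 2.
Rounded to 2 decimal places: 442.25 N.

442.25 N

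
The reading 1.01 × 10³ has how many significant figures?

1.01 × 10³: in scientific notation every digit of the coefficient is significant.

3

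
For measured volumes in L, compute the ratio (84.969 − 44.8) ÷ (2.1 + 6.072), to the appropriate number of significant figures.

84.969 − 44.8 = 40.169, limited to 1 d.p. → 3 s.f.; 2.1 + 6.072 = 8.172, limited to 1 d.p. → 2 s.f.
Carrying full precision, 40.169 ÷ 8.172 = 4.91544297602…; keep min(3, 2) = 2 s.f.
Rounded to 2 significant figures: 4.9.

4.9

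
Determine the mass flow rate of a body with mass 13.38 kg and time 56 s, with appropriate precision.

mass flow rate = 13.38 kg ÷ 56 s = 0.238928571429… kg/s.
13.38 has 4 significant figures; 56 has 2.
Division/multiplication keeps the fewest: 2 significant figures.
Rounded: 0.24 kg/s.

0.24 kg/s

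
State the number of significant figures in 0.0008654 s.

4

0.0008654: leading zeros are not significant.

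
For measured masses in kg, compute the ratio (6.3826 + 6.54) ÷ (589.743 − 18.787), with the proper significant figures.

0.02263

6.3826 + 6.54 = 12.9226, limited to 2 d.p. → 4 s.f.; 589.743 − 18.787 = 570.956, limited to 3 d.p. → 6 s.f.
Carrying full precision, 12.9226 ÷ 570.956 = 0.0226332677124…; keep min(4, 6) = 4 s.f.
Rounded to 4 significant figures: 0.02263.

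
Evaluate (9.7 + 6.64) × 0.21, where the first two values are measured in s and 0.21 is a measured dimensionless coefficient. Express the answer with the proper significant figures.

9.7 s + 6.64 s = 16.34 s; the sum is limited to 1 decimal place (3 s.f.).
Carrying full precision, 16.34 × 0.21 = 3.4314 s; 0.21 has 2 s.f., so the result keeps min(3, 2) = 2 s.f.
Rounded to 2 significant figures: 3.4 s.

3.4 s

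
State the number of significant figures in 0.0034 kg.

2

0.0034: leading zeros are not significant.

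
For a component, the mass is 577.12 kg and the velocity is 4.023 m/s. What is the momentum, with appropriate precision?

momentum = 577.12 kg × 4.023 m/s = 2321.75376 kg·m/s.
577.12 has 5 significant figures; 4.023 has 4.
Division/multiplication keeps the fewest: 4 significant figures.
Rounded: 2.322 × 10³ kg·m/s.

2.322 × 10³ kg·m/s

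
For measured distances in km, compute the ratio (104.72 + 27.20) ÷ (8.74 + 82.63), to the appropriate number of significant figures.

104.72 + 27.20 = 131.92, limited to 2 d.p. → 5 s.f.; 8.74 + 82.63 = 91.37, limited to 2 d.p. → 4 s.f.
Carrying full precision, 131.92 ÷ 91.37 = 1.44379993433…; keep min(5, 4) = 4 s.f.
Rounded to 4 significant figures: 1.444.

1.444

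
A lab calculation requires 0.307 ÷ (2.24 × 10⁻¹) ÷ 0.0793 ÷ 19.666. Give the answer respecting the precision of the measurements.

8.79 × 10⁻¹

0.307 ÷ (2.24 × 10⁻¹) ÷ 0.0793 ÷ 19.666 = 0.878822434457…
Multiplication/division keeps the fewest significant figures: 0.307 → 3 s.f., 2.24 × 10⁻¹ → 3 s.f., 0.0793 → 3 s.f., 19.666 → 5 s.f.; limit is 3.
Rounded to 3 significant figures: 8.79 × 10⁻¹.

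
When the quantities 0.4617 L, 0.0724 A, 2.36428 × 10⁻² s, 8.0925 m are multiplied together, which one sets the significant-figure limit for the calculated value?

0.4617 L → 4 s.f.; 0.0724 A → 3 s.f.; 2.36428 × 10⁻² s → 6 s.f.; 8.0925 m → 5 s.f.
The fewest is 3 significant figures, from 0.0724 A.

0.0724 A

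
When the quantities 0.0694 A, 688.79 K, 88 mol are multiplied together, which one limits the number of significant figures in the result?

0.0694 A → 3 s.f.; 688.79 K → 5 s.f.; 88 mol → 2 s.f.
The fewest is 2 significant figures, from 88 mol.

88 mol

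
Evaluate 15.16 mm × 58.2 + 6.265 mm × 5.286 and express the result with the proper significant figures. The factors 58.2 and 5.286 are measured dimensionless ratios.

915 mm

15.16 × 58.2 = 882.312 → 882 mm (3 s.f., last digit at the 10^0 place).
6.265 × 5.286 = 33.11679 → 33.12 mm (4 s.f., last digit at the 10^-2 place).
Sum: 915.42879 mm; keep the coarser place, 10^0.
Result: 915 mm.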